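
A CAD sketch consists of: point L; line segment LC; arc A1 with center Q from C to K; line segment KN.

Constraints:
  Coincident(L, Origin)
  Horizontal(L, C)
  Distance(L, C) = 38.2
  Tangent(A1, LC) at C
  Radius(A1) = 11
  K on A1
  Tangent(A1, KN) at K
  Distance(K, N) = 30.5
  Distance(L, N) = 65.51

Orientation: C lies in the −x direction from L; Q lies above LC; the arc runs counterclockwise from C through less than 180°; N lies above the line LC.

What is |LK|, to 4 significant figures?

35.54

Checks: |QK| = 11.00 ✓; ∠(QK, KN) = 90.00° ✓; |KN| = 30.50 ✓; |LN| = 65.51 ✓.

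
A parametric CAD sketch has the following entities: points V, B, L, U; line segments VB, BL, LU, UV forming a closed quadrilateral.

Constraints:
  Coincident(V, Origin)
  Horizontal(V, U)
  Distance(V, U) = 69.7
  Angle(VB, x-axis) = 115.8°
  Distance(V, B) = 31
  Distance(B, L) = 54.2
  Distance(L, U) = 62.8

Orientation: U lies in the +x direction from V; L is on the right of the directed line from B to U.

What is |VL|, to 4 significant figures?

23.20

V is at the origin; VU is horizontal with |VU| = 69.7 and U in +x, so U = (69.7, 0). VB runs at 115.8° with |VB| = 31.0, so B = (-13.49, 27.91). L is determined by |BL| = 54.2 and |LU| = 62.8 together: it lies at the intersection of circle(B, 54.2) and circle(U, 62.8). With |BU| = 87.75, the foot of the radical line on BU is 38.14 from B and the perpendicular offset is √(54.2² − 38.14²) = 38.51. Taking the right-of-BU solution: L = (10.42, -20.73).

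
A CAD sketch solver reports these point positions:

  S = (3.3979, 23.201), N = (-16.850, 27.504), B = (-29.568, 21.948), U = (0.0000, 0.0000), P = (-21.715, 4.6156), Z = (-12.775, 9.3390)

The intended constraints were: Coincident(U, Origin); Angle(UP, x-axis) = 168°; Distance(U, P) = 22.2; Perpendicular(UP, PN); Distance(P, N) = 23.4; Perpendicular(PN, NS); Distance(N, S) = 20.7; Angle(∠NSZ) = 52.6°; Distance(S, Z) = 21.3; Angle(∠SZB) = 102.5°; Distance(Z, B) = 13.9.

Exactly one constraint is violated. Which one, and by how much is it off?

Distance(Z, B) = 13.9 — off by 7.10.

U = (0.00, 0.00) ✓; UP at 168.0° ✓; |UP| = 22.20 ✓; ∠(UP, PN) = 90.00° ✓; |PN| = 23.40 ✓; ∠(PN, NS) = 90.00° ✓; |NS| = 20.70 ✓; ∠NSZ = 52.60° ✓; |SZ| = 21.30 ✓; ∠SZB = 102.5° ✓; |ZB| = 21.00 ✗.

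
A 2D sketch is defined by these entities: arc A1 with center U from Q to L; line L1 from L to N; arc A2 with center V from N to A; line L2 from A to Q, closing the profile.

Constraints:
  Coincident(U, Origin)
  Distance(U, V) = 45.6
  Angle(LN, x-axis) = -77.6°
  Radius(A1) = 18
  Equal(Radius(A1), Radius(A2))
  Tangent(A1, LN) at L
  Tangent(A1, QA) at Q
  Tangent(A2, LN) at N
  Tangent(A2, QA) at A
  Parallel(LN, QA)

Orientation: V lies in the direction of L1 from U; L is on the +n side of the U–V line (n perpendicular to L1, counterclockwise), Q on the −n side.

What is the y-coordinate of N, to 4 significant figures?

-40.67

The slot axis is L1's direction at -77.6°, so u = (cos -77.6°, sin -77.6°) = (0.2147, -0.9767) and n = (−sin -77.6°, cos -77.6°) = (0.9767, 0.2147). U is at the origin and V lies 45.6 along u from U, so V = 45.6·u = (9.792, -44.54). Tangency of A1 to both parallel lines with radius 18.0 puts L and Q at U ± 18.0·n: L = (17.58, 3.865), Q = (-17.58, -3.865). Equal radii place N and A the same way about V: N = V + 18.0·n = (27.37, -40.67), A = V − 18.0·n = (-7.788, -48.40). So N.y = -40.67.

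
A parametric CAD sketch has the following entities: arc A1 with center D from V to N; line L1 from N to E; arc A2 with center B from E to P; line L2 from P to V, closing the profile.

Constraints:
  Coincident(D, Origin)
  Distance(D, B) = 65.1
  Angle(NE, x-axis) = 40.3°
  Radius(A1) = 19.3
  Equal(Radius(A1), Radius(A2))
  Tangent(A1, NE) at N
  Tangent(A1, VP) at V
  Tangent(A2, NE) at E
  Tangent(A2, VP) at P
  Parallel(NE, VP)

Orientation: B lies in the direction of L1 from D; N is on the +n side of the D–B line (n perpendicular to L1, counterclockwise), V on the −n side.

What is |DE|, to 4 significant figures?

67.90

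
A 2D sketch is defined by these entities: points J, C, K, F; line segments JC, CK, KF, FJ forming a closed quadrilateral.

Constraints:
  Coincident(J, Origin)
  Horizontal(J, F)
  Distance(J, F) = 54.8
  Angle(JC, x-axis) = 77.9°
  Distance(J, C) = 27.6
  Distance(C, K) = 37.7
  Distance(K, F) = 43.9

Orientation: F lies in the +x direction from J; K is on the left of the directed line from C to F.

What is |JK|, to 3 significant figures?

58.1

J is at the origin; JF is horizontal with |JF| = 54.8 and F in +x, so F = (54.8, 0). JC runs at 77.9° with |JC| = 27.6, so C = (5.79, 27.0). K is determined by |CK| = 37.7 and |KF| = 43.9 together: it lies at the intersection of circle(C, 37.7) and circle(F, 43.9). With |CF| = 56.0, the foot of the radical line on CF is 23.5 from C and the perpendicular offset is √(37.7² − 23.5²) = 29.5. Taking the left-of-CF solution: K = (40.6, 41.5).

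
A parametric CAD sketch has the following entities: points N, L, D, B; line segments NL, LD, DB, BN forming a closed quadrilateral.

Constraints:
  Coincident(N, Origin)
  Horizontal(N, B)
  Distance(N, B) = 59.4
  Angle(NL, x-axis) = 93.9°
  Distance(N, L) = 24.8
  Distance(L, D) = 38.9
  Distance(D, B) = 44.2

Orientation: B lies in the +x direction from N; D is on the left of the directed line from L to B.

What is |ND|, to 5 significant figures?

51.094

N is at the origin; N and B share the same y with |NB| = 59.4 and B in +x, so B = (59.4, 0). NL runs at 93.9° with |NL| = 24.8, so L = (-1.6868, 24.743). D is determined by |LD| = 38.9 and |DB| = 44.2 together: it lies at the intersection of circle(L, 38.9) and circle(B, 44.2). With |LB| = 65.907, the foot of the radical line on LB is 29.612 from L and the perpendicular offset is √(38.9² − 29.612²) = 25.225. Taking the left-of-LB solution: D = (35.230, 37.006).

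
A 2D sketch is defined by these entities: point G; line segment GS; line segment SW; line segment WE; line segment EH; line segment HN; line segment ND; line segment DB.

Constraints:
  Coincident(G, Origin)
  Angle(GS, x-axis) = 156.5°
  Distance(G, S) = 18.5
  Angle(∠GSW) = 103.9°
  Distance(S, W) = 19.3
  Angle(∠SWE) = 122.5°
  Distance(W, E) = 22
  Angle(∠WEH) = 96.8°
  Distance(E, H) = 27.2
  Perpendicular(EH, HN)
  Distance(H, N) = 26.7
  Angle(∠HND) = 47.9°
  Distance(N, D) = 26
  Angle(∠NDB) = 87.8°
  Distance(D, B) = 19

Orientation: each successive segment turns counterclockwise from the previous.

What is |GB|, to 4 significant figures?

27.96

G is at the origin; GS runs at 156.5° with length 18.5, so S = (-16.97, 7.377). ∠GSW = 103.9° gives SW at -127.4° from the x-axis; with |SW| = 19.3, W = (-28.69, -7.955). ∠SWE = 122.5° gives WE at -69.90° from the x-axis; with |WE| = 22.0, E = (-21.13, -28.62). ∠WEH = 96.8° gives EH at 13.30° from the x-axis; with |EH| = 27.2, H = (5.343, -22.36). EH ⟂ HN, so HN runs at 103.3°; with |HN| = 26.7, N = (-0.7993, 3.626). ∠HND = 47.9° gives ND at -124.6° from the x-axis; with |ND| = 26.0, D = (-15.56, -17.78). ∠NDB = 87.8° gives DB at -32.40° from the x-axis; with |DB| = 19.0, B = (0.4790, -27.96). Then |GB| = |B − G| = 27.96.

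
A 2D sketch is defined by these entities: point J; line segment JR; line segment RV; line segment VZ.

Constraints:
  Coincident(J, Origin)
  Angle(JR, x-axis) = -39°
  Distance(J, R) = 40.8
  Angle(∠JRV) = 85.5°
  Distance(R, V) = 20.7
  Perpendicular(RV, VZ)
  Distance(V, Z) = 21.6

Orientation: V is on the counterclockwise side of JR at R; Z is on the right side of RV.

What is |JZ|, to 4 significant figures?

64.69

J is at the origin; JR runs at -39.0° with length 40.8, so R = 40.8·(cos -39.0°, sin -39.0°) = (31.71, -25.68). ∠JRV = 85.5°, so RV runs at -39.0° + (180° − 85.5°) = 55.50° from the x-axis; with |RV| = 20.7, V = R + 20.7·(cos 55.50°, sin 55.50°) = (43.43, -8.617). RV is perpendicular to VZ; with |VZ| = 21.6 on the right of RV, Z = V + 21.6·(0.8241, -0.5664) = (61.23, -20.85). Then |JZ| = |Z − J| = 64.69.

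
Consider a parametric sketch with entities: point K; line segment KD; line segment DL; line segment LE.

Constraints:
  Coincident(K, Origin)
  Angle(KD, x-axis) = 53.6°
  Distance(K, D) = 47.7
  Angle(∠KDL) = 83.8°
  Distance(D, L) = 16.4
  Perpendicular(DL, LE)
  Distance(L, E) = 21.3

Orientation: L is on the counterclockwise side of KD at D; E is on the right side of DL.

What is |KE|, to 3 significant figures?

69.6

∠KDL = 83.8°, so DL runs at 53.6° + (180° − 83.8°) = 150° from the x-axis; with |DL| = 16.4, L = D + 16.4·(cos 150°, sin 150°) = (14.1, 46.6). The perpendicularity gives LE at right angles to DL; with |LE| = 21.3 on the right of DL, E = L + 21.3·(0.503, 0.864) = (24.8, 65.1). Then |KE| = |E − K| = 69.6.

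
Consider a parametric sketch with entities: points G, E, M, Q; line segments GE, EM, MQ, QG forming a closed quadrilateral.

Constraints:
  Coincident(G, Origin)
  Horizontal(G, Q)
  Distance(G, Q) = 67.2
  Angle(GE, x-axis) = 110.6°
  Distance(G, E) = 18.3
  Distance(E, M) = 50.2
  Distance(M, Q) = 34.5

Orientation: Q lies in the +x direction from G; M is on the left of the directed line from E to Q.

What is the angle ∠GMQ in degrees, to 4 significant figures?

104.3°

Checks: |EM| = 50.20 ✓; |MQ| = 34.50 ✓.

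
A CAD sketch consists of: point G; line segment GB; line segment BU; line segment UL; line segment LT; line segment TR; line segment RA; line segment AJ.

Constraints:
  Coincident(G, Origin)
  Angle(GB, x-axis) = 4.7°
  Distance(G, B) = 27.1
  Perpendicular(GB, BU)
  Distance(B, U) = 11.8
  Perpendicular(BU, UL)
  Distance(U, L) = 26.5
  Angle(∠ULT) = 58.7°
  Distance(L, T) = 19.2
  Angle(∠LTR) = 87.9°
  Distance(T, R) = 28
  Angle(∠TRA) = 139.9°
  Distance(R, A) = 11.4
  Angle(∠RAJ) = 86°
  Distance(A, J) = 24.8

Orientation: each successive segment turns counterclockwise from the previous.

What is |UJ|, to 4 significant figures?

20.83

G is at the origin; GB runs at 4.7° with length 27.1, so B = (27.01, 2.221). GB ⟂ BU, so BU runs at 94.70°; with |BU| = 11.8, U = (26.04, 13.98). The perpendicularity gives UL at right angles to BU, so UL runs at -175.3°; with |UL| = 26.5, L = (-0.3689, 11.81). ∠ULT = 58.7° gives LT at -54.00° from the x-axis; with |LT| = 19.2, T = (10.92, -3.724). ∠LTR = 87.9° gives TR at 38.10° from the x-axis; with |TR| = 28.0, R = (32.95, 13.55). ∠TRA = 139.9° gives RA at 78.20° from the x-axis; with |RA| = 11.4, A = (35.28, 24.71). ∠RAJ = 86.0° gives AJ at 172.2° from the x-axis; with |AJ| = 24.8, J = (10.71, 28.08). Then |UJ| = |J − U| = 20.83.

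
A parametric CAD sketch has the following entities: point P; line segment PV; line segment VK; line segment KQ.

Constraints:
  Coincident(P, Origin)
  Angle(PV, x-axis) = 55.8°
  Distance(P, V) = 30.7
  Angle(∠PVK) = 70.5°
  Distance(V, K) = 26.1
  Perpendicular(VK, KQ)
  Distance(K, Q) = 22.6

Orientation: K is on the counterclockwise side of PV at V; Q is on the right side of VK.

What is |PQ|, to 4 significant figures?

53.92

P is at the origin; PV runs at 55.8° with length 30.7, so V = 30.7·(cos 55.8°, sin 55.8°) = (17.26, 25.39). ∠PVK = 70.5°, so VK runs at 55.8° + (180° − 70.5°) = 165.3° from the x-axis; with |VK| = 26.1, K = V + 26.1·(cos 165.3°, sin 165.3°) = (-7.990, 32.01). VK is perpendicular to KQ; with |KQ| = 22.6 on the right of VK, Q = K + 22.6·(0.2538, 0.9673) = (-2.255, 53.87). Then |PQ| = |Q − P| = 53.92.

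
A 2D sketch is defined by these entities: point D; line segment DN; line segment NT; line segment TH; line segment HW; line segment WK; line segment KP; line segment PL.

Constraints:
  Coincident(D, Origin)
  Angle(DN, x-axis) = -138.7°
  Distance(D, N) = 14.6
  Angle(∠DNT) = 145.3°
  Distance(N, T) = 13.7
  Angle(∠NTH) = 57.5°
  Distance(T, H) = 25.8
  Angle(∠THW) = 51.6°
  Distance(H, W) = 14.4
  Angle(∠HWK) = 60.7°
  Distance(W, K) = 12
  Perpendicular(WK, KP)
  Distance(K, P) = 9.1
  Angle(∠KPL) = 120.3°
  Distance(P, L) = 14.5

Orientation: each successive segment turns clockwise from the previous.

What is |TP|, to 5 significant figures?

20.978

∠HWK = 60.7° gives WK at 176.40° from the x-axis; with |WK| = 12.0, K = (-19.040, -0.22410). WK is perpendicular to KP, so KP runs at 86.400°; with |KP| = 9.1, P = (-18.468, 8.8579). Then |TP| = |P − T| = 20.978.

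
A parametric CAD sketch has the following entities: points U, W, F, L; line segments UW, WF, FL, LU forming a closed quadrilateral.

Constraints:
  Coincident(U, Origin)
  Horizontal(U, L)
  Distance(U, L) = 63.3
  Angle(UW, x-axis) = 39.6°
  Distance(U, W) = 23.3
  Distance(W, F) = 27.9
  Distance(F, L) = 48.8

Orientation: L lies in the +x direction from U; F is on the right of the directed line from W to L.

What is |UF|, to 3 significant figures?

20.8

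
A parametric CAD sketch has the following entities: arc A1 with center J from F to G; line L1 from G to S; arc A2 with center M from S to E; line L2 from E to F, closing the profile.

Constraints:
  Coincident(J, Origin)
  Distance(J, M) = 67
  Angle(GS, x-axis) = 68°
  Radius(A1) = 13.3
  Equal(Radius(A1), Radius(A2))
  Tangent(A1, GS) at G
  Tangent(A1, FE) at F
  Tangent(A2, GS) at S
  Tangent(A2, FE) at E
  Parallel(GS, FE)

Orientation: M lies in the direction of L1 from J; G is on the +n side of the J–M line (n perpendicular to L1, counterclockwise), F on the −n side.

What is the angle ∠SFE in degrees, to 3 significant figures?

21.7°

Tangency of A1 to both parallel lines with radius 13.3 puts G and F at J ± 13.3·n: G = (-12.3, 4.98), F = (12.3, -4.98). Equal radii place S and E the same way about M: S = M + 13.3·n = (12.8, 67.1), E = M − 13.3·n = (37.4, 57.1). Then cos ∠SFE = FS·FE / (|FS||FE|), giving 21.7°.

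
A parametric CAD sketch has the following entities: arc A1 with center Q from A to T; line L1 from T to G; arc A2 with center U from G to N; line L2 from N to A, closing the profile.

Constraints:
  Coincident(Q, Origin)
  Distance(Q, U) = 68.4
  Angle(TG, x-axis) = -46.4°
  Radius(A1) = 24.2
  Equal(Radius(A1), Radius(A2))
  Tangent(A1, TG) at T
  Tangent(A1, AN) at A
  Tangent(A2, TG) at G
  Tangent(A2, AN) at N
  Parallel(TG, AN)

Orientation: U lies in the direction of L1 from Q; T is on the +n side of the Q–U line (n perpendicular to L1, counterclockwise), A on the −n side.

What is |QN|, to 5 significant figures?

72.555

The slot axis is L1's direction at -46.4°, so u = (cos -46.4°, sin -46.4°) = (0.68962, -0.72417) and n = (−sin -46.4°, cos -46.4°) = (0.72417, 0.68962). Q is at the origin and U lies 68.4 along u from Q, so U = 68.4·u = (47.170, -49.533). Tangency of A1 to both parallel lines with radius 24.2 puts T and A at Q ± 24.2·n: T = (17.525, 16.689), A = (-17.525, -16.689). Equal radii place G and N the same way about U: G = U + 24.2·n = (64.695, -32.845), N = U − 24.2·n = (29.645, -66.222). Then |QN| = |N − Q| = 72.555.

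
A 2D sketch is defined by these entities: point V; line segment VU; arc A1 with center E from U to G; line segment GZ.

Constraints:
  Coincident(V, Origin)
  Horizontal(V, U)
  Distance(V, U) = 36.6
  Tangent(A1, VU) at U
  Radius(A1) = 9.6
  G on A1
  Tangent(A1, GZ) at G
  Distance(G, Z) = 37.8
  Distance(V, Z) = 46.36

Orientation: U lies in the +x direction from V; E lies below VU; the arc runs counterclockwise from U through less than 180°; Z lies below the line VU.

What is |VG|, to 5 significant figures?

28.243

V is at the origin; VU is horizontal with |VU| = 36.6 and U on the +x side, so U = (36.600, 0.0000). A1 meets VU tangentially, so EU is at right angles to VU, so E = U + (0, -9.6) = (36.600, -9.6000). Since EG ⟂ GZ (tangency), |EZ| = √(9.6² + 37.8²) = 39.000 regardless of where G sits on A1. So Z lies on both circle(V, 46.36) and circle(E, 39.000); the below-VU intersection is Z = (16.809, -43.205). G is the foot of the tangent from Z: G = (27.383, -6.9145).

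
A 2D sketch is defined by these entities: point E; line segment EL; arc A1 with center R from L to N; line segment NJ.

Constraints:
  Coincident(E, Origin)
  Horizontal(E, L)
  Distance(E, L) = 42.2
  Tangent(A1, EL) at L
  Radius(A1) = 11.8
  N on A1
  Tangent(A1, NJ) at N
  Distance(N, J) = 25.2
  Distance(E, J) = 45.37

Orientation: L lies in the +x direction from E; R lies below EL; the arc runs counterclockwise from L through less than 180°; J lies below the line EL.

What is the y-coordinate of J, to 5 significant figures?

-35.717

E is at the origin; E and L share the same y with |EL| = 42.2 and L on the +x side, so L = (42.200, 0.0000). The tangent condition forces RL to be normal to EL, so R = L + (0, -11.8) = (42.200, -11.800). Since RN ⟂ NJ (tangency), |RJ| = √(11.8² + 25.2²) = 27.826 regardless of where N sits on A1. So J lies on both circle(E, 45.37) and circle(R, 27.826); the below-EL intersection is J = (27.978, -35.717). N is the foot of the tangent from J: N = (30.457, -10.639).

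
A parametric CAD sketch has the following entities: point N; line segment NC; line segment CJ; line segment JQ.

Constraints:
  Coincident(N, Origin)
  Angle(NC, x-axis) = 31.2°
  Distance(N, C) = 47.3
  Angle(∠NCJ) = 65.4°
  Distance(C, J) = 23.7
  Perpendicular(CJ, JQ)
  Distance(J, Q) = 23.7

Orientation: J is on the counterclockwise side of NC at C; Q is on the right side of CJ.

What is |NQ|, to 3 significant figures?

66.8

N is at the origin; NC runs at 31.2° with length 47.3, so C = 47.3·(cos 31.2°, sin 31.2°) = (40.5, 24.5). ∠NCJ = 65.4°, so CJ runs at 31.2° + (180° − 65.4°) = 146° from the x-axis; with |CJ| = 23.7, J = C + 23.7·(cos 146°, sin 146°) = (20.9, 37.8). CJ ⟂ JQ; with |JQ| = 23.7 on the right of CJ, Q = J + 23.7·(0.562, 0.827) = (34.2, 57.4). Then |NQ| = |Q − N| = 66.8.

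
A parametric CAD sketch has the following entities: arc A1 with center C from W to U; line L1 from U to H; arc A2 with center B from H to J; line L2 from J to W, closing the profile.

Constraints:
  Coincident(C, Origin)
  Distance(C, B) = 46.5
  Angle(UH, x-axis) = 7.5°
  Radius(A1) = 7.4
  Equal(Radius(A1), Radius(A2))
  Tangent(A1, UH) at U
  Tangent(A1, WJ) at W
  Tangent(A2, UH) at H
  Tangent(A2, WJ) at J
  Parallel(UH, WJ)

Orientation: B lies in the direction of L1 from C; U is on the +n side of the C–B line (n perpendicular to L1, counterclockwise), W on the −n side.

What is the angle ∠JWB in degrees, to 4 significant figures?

9.042°

Tangency of A1 to both parallel lines with radius 7.4 puts U and W at C ± 7.4·n: U = (-0.9659, 7.337), W = (0.9659, -7.337). Equal radii place H and J the same way about B: H = B + 7.4·n = (45.14, 13.41), J = B − 7.4·n = (47.07, -1.267). Then cos ∠JWB = WJ·WB / (|WJ||WB|), giving 9.042°.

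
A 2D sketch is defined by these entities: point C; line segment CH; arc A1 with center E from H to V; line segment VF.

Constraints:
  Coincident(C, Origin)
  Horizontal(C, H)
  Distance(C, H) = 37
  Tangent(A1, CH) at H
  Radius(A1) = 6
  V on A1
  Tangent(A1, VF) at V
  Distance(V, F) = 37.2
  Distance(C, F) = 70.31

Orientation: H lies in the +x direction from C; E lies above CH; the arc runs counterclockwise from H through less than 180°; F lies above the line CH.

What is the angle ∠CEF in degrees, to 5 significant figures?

138.59°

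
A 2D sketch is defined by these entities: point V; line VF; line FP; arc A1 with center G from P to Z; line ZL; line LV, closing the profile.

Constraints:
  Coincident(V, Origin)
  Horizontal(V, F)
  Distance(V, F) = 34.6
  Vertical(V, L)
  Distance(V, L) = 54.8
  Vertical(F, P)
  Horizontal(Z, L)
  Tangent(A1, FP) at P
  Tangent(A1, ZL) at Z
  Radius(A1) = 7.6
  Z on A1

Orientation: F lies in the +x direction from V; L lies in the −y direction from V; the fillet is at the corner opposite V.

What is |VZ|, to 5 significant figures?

61.090

The virtual corner opposite V is at (34.600, -54.800). Tangency of A1 to FP means the radius GP is perpendicular to FP and the tangent condition forces GZ to be normal to ZL, with radius 7.6, so the center G sits 7.6 in from both sides at G = (27.000, -47.200). That places the tangent points at P = (34.600, -47.200) on FP and Z = (27.000, -54.800) on ZL. Then |VZ| = |Z − V| = 61.090.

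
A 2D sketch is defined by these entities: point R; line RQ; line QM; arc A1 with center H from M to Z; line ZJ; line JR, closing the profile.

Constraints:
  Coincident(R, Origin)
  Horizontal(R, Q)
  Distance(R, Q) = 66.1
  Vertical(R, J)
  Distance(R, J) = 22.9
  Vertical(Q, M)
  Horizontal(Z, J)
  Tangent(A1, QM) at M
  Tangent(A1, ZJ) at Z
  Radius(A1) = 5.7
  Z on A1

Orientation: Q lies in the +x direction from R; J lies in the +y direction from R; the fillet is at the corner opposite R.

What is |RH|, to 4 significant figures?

62.80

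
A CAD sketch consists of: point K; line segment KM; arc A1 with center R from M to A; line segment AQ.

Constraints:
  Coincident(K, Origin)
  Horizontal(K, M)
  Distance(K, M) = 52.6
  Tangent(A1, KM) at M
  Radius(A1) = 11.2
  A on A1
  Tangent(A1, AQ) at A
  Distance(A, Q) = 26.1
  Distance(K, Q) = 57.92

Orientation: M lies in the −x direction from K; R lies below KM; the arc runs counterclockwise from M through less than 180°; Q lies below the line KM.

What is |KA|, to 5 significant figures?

63.750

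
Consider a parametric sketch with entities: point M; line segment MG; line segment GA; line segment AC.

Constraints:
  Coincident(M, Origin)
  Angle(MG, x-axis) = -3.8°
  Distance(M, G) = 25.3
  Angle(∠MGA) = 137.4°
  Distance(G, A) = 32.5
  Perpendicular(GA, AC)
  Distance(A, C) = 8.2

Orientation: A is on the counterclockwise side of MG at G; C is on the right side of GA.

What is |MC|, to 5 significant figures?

57.052

M is at the origin; MG runs at -3.8° with length 25.3, so G = 25.3·(cos -3.8°, sin -3.8°) = (25.244, -1.6767). ∠MGA = 137.4°, so GA runs at -3.8° + (180° − 137.4°) = 38.800° from the x-axis; with |GA| = 32.5, A = G + 32.5·(cos 38.800°, sin 38.800°) = (50.573, 18.688). The perpendicularity gives AC at right angles to GA; with |AC| = 8.2 on the right of GA, C = A + 8.2·(0.62660, -0.77934) = (55.711, 12.297). Then |MC| = |C − M| = 57.052.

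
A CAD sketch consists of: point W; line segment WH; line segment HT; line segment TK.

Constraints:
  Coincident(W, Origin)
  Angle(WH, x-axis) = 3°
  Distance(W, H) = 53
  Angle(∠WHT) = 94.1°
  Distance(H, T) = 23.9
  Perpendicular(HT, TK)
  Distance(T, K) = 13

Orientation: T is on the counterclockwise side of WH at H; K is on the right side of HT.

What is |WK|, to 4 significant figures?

71.45

W is at the origin; WH runs at 3.0° with length 53.0, so H = 53.0·(cos 3.0°, sin 3.0°) = (52.93, 2.774). ∠WHT = 94.1°, so HT runs at 3.0° + (180° − 94.1°) = 88.90° from the x-axis; with |HT| = 23.9, T = H + 23.9·(cos 88.90°, sin 88.90°) = (53.39, 26.67). The perpendicularity gives TK at right angles to HT; with |TK| = 13.0 on the right of HT, K = T + 13.0·(0.9998, -0.01920) = (66.38, 26.42). Then |WK| = |K − W| = 71.45.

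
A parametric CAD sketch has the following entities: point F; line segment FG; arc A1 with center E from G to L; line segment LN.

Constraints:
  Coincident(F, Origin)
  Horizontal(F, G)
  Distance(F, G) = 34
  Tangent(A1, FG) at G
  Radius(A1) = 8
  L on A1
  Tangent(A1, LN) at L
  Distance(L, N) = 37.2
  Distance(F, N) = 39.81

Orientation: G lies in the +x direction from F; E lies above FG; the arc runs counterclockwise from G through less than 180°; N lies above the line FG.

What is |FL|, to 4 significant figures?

41.65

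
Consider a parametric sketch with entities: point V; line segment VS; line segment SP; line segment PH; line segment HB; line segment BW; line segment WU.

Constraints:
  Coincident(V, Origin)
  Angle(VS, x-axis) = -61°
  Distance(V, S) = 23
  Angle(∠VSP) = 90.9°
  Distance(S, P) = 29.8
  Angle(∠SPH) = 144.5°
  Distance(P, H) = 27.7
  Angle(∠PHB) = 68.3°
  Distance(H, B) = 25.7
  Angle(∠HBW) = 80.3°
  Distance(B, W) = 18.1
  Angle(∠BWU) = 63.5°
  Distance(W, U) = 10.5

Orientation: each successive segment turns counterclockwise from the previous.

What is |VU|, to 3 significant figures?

35.6

V is at the origin; VS runs at -61.0° with length 23.0, so S = (11.2, -20.1). ∠VSP = 90.9° gives SP at 28.1° from the x-axis; with |SP| = 29.8, P = (37.4, -6.08). ∠SPH = 144.5° gives PH at 63.6° from the x-axis; with |PH| = 27.7, H = (49.8, 18.7). ∠PHB = 68.3° gives HB at 175° from the x-axis; with |HB| = 25.7, B = (24.1, 20.8). ∠HBW = 80.3° gives BW at -85.0° from the x-axis; with |BW| = 18.1, W = (25.7, 2.81). ∠BWU = 63.5° gives WU at 31.5° from the x-axis; with |WU| = 10.5, U = (34.7, 8.29). Then |VU| = |U − V| = 35.6.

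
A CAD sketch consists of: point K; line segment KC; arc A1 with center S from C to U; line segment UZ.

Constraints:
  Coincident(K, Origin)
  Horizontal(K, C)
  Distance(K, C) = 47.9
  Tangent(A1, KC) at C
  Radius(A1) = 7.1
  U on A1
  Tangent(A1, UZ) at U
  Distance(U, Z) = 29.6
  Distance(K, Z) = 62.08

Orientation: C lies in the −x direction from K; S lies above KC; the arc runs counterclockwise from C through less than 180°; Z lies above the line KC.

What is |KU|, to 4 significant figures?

42.09

Checks: |SU| = 7.100 ✓; ∠(SU, UZ) = 90.00° ✓; |UZ| = 29.60 ✓; |KZ| = 62.08 ✓.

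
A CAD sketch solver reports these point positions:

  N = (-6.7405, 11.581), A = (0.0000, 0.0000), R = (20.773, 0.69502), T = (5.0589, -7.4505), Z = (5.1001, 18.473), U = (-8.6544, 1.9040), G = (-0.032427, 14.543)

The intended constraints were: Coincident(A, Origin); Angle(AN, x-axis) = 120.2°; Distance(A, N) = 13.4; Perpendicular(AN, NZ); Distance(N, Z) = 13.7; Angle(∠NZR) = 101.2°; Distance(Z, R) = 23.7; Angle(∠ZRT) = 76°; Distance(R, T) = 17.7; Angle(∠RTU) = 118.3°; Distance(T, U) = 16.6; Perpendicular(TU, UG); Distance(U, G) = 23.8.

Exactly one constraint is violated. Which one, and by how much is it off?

Distance(U, G) = 23.8 — off by 8.50.

A = (0.00, 0.00) ✓; AN at 120.2° ✓; |AN| = 13.40 ✓; ∠(AN, NZ) = 90.00° ✓; |NZ| = 13.70 ✓; ∠NZR = 101.2° ✓; |ZR| = 23.70 ✓; ∠ZRT = 76.00° ✓; |RT| = 17.70 ✓; ∠RTU = 118.3° ✓; |TU| = 16.60 ✓; ∠(TU, UG) = 90.00° ✓; |UG| = 15.30 ✗.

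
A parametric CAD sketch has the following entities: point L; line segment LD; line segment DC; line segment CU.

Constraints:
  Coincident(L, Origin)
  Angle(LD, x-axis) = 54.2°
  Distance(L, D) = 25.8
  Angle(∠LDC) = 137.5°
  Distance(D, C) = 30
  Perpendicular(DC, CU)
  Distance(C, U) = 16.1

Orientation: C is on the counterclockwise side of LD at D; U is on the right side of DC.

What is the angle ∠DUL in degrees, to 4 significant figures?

6.151°

L is at the origin; LD runs at 54.2° with length 25.8, so D = 25.8·(cos 54.2°, sin 54.2°) = (15.09, 20.93). ∠LDC = 137.5°, so DC runs at 54.2° + (180° − 137.5°) = 96.70° from the x-axis; with |DC| = 30.0, C = D + 30.0·(cos 96.70°, sin 96.70°) = (11.59, 50.72). DC ⟂ CU; with |CU| = 16.1 on the right of DC, U = C + 16.1·(0.9932, 0.1167) = (27.58, 52.60). Then cos ∠DUL = UD·UL / (|UD||UL|), giving 6.151°.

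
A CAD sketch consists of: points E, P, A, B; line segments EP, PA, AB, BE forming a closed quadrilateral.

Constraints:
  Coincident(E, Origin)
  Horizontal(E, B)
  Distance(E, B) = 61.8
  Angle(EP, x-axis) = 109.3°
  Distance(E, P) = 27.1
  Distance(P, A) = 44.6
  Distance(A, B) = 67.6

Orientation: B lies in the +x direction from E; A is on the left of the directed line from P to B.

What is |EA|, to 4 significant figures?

60.73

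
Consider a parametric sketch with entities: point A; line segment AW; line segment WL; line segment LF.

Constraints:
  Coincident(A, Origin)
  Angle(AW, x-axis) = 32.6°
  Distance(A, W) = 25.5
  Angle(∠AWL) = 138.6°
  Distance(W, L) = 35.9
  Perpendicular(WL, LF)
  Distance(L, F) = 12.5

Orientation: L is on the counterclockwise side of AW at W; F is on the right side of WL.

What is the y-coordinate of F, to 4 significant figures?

44.80

∠AWL = 138.6°, so WL runs at 32.6° + (180° − 138.6°) = 74.00° from the x-axis; with |WL| = 35.9, L = W + 35.9·(cos 74.00°, sin 74.00°) = (31.38, 48.25). WL ⟂ LF; with |LF| = 12.5 on the right of WL, F = L + 12.5·(0.9613, -0.2756) = (43.39, 44.80). So F.y = 44.80.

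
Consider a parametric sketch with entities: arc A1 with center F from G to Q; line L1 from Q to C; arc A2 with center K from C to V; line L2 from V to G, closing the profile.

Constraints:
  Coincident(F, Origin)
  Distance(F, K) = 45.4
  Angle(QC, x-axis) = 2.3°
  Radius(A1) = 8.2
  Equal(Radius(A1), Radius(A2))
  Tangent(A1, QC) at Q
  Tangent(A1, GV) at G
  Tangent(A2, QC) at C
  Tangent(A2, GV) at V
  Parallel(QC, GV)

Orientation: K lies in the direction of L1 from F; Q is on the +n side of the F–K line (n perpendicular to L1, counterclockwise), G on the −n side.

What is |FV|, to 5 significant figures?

46.135

Tangency of A1 to both parallel lines with radius 8.2 puts Q and G at F ± 8.2·n: Q = (-0.32908, 8.1934), G = (0.32908, -8.1934). Equal radii place C and V the same way about K: C = K + 8.2·n = (45.034, 10.015), V = K − 8.2·n = (45.693, -6.3714). Then |FV| = |V − F| = 46.135.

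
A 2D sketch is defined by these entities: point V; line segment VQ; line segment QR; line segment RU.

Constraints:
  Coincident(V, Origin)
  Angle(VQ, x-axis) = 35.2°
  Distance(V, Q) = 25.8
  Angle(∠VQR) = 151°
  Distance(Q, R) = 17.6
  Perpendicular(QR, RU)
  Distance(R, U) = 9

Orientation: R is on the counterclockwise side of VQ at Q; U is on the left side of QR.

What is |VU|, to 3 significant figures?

40.3

V is at the origin; VQ runs at 35.2° with length 25.8, so Q = 25.8·(cos 35.2°, sin 35.2°) = (21.1, 14.9). ∠VQR = 151.0°, so QR runs at 35.2° + (180° − 151.0°) = 64.2° from the x-axis; with |QR| = 17.6, R = Q + 17.6·(cos 64.2°, sin 64.2°) = (28.7, 30.7). QR is perpendicular to RU; with |RU| = 9.0 on the left of QR, U = R + 9.0·(-0.900, 0.435) = (20.6, 34.6). Then |VU| = |U − V| = 40.3.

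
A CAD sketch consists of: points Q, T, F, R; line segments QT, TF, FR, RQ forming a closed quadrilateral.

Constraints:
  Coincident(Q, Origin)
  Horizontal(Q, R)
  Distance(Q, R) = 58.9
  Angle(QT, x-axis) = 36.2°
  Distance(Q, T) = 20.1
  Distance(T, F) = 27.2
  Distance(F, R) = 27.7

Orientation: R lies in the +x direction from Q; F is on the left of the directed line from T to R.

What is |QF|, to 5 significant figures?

46.896

Q is at the origin; QR is horizontal with |QR| = 58.9 and R in +x, so R = (58.9, 0). QT runs at 36.2° with |QT| = 20.1, so T = (16.220, 11.871). F is determined by |TF| = 27.2 and |FR| = 27.7 together: it lies at the intersection of circle(T, 27.2) and circle(R, 27.7). With |TR| = 44.300, the foot of the radical line on TR is 21.840 from T and the perpendicular offset is √(27.2² − 21.840²) = 16.212. Taking the left-of-TR solution: F = (41.606, 21.638).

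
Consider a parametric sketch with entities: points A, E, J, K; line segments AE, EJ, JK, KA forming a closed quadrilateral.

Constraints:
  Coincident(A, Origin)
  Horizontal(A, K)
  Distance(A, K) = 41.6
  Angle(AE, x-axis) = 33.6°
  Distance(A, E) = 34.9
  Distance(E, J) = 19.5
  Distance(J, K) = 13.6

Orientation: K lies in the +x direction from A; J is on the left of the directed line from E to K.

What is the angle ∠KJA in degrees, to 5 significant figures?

50.647°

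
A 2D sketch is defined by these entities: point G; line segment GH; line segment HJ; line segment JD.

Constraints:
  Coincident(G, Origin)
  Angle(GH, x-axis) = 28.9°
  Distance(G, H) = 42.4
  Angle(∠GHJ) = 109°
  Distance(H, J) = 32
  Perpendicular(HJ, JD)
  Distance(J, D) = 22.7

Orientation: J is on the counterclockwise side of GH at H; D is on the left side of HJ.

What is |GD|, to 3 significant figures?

49.0

G is at the origin; GH runs at 28.9° with length 42.4, so H = 42.4·(cos 28.9°, sin 28.9°) = (37.1, 20.5). ∠GHJ = 109.0°, so HJ runs at 28.9° + (180° − 109.0°) = 99.9° from the x-axis; with |HJ| = 32.0, J = H + 32.0·(cos 99.9°, sin 99.9°) = (31.6, 52.0). The perpendicularity gives JD at right angles to HJ; with |JD| = 22.7 on the left of HJ, D = J + 22.7·(-0.985, -0.172) = (9.26, 48.1). Then |GD| = |D − G| = 49.0.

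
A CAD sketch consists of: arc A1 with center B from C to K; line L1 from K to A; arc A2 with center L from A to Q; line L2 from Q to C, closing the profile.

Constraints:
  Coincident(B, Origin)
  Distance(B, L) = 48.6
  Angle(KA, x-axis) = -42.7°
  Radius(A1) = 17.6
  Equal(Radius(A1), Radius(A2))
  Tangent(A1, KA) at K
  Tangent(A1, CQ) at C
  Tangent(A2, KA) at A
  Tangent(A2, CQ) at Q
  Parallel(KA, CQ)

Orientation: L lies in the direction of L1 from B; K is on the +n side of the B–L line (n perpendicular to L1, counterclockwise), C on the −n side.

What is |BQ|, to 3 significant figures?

51.7

The slot axis is L1's direction at -42.7°, so u = (cos -42.7°, sin -42.7°) = (0.735, -0.678) and n = (−sin -42.7°, cos -42.7°) = (0.678, 0.735). B is at the origin and L lies 48.6 along u from B, so L = 48.6·u = (35.7, -33.0). Tangency of A1 to both parallel lines with radius 17.6 puts K and C at B ± 17.6·n: K = (11.9, 12.9), C = (-11.9, -12.9). Equal radii place A and Q the same way about L: A = L + 17.6·n = (47.7, -20.0), Q = L − 17.6·n = (23.8, -45.9). Then |BQ| = |Q − B| = 51.7.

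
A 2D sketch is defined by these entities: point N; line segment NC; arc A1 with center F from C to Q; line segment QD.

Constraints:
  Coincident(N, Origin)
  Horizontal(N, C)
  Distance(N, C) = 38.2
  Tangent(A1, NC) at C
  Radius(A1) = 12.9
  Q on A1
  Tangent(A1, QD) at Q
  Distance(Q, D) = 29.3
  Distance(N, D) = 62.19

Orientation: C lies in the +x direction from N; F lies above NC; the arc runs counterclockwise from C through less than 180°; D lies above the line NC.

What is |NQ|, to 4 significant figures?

53.19

N is at the origin; NC is horizontal with |NC| = 38.2 and C on the +x side, so C = (38.20, 0.000). The tangent condition forces FC to be normal to NC, so F = C + (0, 12.9) = (38.20, 12.90). Since FQ ⟂ QD (tangency), |FD| = √(12.9² + 29.3²) = 32.01 regardless of where Q sits on A1. So D lies on both circle(N, 62.19) and circle(F, 32.01); the above-NC intersection is D = (43.47, 44.48). Q is the foot of the tangent from D: Q = (50.70, 16.09).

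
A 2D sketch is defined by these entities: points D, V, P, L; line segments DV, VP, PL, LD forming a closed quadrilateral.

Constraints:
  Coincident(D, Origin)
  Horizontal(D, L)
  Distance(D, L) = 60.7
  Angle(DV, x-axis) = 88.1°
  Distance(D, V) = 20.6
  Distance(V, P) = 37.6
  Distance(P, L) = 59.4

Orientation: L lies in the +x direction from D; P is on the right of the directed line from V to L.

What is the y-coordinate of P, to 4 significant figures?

-16.89

Checks: |VP| = 37.60 ✓; |PL| = 59.40 ✓.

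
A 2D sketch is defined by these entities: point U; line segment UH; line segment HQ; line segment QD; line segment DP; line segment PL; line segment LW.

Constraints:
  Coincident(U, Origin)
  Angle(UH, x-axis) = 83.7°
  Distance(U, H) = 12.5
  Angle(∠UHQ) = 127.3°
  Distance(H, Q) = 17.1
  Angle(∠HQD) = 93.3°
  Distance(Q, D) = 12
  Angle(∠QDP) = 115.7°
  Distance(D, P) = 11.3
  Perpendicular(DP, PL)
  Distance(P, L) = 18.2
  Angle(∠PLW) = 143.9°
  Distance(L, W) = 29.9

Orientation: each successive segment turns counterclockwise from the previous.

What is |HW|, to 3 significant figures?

28.3

U is at the origin; UH runs at 83.7° with length 12.5, so H = (1.37, 12.4). ∠UHQ = 127.3° gives HQ at 136° from the x-axis; with |HQ| = 17.1, Q = (-11.0, 24.2). ∠HQD = 93.3° gives QD at -137° from the x-axis; with |QD| = 12.0, D = (-19.8, 16.0). ∠QDP = 115.7° gives DP at -72.6° from the x-axis; with |DP| = 11.3, P = (-16.4, 5.23). DP ⟂ PL, so PL runs at 17.4°; with |PL| = 18.2, L = (0.973, 10.7). ∠PLW = 143.9° gives LW at 53.5° from the x-axis; with |LW| = 29.9, W = (18.8, 34.7). Then |HW| = |W − H| = 28.3.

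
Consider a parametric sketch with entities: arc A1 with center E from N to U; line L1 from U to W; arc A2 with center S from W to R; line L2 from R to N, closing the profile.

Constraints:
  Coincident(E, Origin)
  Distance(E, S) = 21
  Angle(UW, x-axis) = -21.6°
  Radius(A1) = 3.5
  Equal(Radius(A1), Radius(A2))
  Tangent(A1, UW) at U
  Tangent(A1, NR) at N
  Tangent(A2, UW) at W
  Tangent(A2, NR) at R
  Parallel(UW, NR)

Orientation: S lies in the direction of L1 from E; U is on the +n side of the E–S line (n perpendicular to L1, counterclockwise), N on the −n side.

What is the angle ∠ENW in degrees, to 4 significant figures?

71.57°

The slot axis is L1's direction at -21.6°, so u = (cos -21.6°, sin -21.6°) = (0.9298, -0.3681) and n = (−sin -21.6°, cos -21.6°) = (0.3681, 0.9298). E is at the origin and S lies 21.0 along u from E, so S = 21.0·u = (19.53, -7.731). Tangency of A1 to both parallel lines with radius 3.5 puts U and N at E ± 3.5·n: U = (1.288, 3.254), N = (-1.288, -3.254). Equal radii place W and R the same way about S: W = S + 3.5·n = (20.81, -4.476), R = S − 3.5·n = (18.24, -10.98). Then cos ∠ENW = NE·NW / (|NE||NW|), giving 71.57°.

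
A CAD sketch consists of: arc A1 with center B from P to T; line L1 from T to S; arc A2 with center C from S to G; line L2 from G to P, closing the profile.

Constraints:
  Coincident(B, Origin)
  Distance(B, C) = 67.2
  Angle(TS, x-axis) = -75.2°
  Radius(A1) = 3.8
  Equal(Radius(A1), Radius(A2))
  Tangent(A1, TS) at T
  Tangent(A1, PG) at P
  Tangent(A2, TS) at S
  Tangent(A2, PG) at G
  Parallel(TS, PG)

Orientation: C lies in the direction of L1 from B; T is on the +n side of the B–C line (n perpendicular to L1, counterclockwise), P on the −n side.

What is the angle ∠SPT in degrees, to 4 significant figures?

83.55°

The slot axis is L1's direction at -75.2°, so u = (cos -75.2°, sin -75.2°) = (0.2554, -0.9668) and n = (−sin -75.2°, cos -75.2°) = (0.9668, 0.2554). B is at the origin and C lies 67.2 along u from B, so C = 67.2·u = (17.17, -64.97). Tangency of A1 to both parallel lines with radius 3.8 puts T and P at B ± 3.8·n: T = (3.674, 0.9707), P = (-3.674, -0.9707). Equal radii place S and G the same way about C: S = C + 3.8·n = (20.84, -64.00), G = C − 3.8·n = (13.49, -65.94). Then cos ∠SPT = PS·PT / (|PS||PT|), giving 83.55°.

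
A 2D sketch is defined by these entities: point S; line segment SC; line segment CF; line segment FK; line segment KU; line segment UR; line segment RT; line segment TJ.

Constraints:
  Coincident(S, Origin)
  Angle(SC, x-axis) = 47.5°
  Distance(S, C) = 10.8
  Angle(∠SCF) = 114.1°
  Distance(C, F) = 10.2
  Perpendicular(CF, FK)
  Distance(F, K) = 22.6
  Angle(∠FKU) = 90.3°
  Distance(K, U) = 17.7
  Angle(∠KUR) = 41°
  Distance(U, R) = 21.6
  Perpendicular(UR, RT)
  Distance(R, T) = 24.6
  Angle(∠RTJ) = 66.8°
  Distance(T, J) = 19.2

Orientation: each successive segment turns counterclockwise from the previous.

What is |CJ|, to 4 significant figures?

33.56

S is at the origin; SC runs at 47.5° with length 10.8, so C = (7.296, 7.963). ∠SCF = 114.1° gives CF at 113.4° from the x-axis; with |CF| = 10.2, F = (3.245, 17.32). CF is perpendicular to FK, so FK runs at -156.6°; with |FK| = 22.6, K = (-17.50, 8.348). ∠FKU = 90.3° gives KU at -66.90° from the x-axis; with |KU| = 17.7, U = (-10.55, -7.933). ∠KUR = 41.0° gives UR at 72.10° from the x-axis; with |UR| = 21.6, R = (-3.913, 12.62). UR ⟂ RT, so RT runs at 162.1°; with |RT| = 24.6, T = (-27.32, 20.18). ∠RTJ = 66.8° gives TJ at -84.70° from the x-axis; with |TJ| = 19.2, J = (-25.55, 1.065). Then |CJ| = |J − C| = 33.56.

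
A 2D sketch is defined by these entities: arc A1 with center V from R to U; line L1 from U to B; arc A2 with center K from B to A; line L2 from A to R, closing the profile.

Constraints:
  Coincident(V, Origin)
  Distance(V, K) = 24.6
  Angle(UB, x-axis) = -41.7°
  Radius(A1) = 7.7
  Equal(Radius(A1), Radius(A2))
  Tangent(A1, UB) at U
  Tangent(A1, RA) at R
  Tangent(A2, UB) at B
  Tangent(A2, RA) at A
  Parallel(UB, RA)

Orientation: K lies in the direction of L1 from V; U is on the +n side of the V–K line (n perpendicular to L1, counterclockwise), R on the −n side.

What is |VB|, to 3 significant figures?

25.8

The slot axis is L1's direction at -41.7°, so u = (cos -41.7°, sin -41.7°) = (0.747, -0.665) and n = (−sin -41.7°, cos -41.7°) = (0.665, 0.747). V is at the origin and K lies 24.6 along u from V, so K = 24.6·u = (18.4, -16.4). Tangency of A1 to both parallel lines with radius 7.7 puts U and R at V ± 7.7·n: U = (5.12, 5.75), R = (-5.12, -5.75). Equal radii place B and A the same way about K: B = K + 7.7·n = (23.5, -10.6), A = K − 7.7·n = (13.2, -22.1). Then |VB| = |B − V| = 25.8.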